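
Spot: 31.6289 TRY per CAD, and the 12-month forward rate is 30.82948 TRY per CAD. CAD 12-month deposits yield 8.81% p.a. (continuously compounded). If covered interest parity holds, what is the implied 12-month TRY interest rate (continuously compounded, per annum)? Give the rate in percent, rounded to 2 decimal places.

T = 1 year.
CIP gives F = S · g_TRY/g_CAD, so g_TRY/g_CAD = 30.82948/31.6289 = 0.9747250.
CAD growth factor: e^(0.0881×1) = 1.0920973.
So the TRY growth factor = 1.0644945.
r = ln(1.0644945)/1 = 0.062500 → 6.25%.

6.25%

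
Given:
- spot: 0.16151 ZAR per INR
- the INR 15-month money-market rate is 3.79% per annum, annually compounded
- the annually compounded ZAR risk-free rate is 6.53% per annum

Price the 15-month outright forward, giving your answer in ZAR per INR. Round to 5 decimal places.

0.16686

T = 15/12 years.
Growth of 1 ZAR over T: (1 + 0.0653)^(15/12) = 1.0822807.
Growth of 1 INR over T: (1 + 0.0379)^(15/12) = 1.0475973.
So F = 0.16151 × 1.0822807 / 1.0475973 = 0.1668572 (ZAR/INR).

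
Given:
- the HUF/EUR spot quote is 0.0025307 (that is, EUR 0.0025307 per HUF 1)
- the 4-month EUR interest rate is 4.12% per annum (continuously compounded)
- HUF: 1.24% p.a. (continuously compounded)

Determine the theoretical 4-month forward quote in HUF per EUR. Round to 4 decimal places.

T = 4/12 years.
EUR accumulates by e^(0.0412×4/12) = 1.013828069.
HUF accumulates by e^(0.0124×4/12) = 1.004141887.
CIP: F = S · (grow EUR)/(grow HUF) = 0.0025307 × 1.013828069/1.004141887 = 0.00255511171 EUR per HUF.
Quoted the other way: 1/0.00255511171 = 391.3723 HUF per EUR.

391.3723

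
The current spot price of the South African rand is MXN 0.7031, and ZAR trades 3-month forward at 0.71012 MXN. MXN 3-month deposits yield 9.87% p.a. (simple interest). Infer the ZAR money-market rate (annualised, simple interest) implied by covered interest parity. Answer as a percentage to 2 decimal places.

T = 3/12 years.
By CIP, F/S equals the MXN-to-ZAR growth ratio: 0.71012/0.7031 = 1.0099844.
MXN growth factor: 1 + 0.0987×3/12 = 1.024675.
So the ZAR growth factor = 1.0145454.
(1.0145454 − 1)/T = 0.058182, i.e. 5.82%.

5.82%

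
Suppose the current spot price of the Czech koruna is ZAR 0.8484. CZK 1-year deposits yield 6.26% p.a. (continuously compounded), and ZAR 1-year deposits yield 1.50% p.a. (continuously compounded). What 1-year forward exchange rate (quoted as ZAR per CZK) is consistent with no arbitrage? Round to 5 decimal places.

T = 1 year.
ZAR growth factor: e^(0.0150×1) = 1.0151131.
CZK accumulates by e^(0.0626×1) = 1.0646009.
Forward (ZAR per CZK) = 0.8484 × 1.0151131 / 1.0646009 = 0.8089623.

0.80896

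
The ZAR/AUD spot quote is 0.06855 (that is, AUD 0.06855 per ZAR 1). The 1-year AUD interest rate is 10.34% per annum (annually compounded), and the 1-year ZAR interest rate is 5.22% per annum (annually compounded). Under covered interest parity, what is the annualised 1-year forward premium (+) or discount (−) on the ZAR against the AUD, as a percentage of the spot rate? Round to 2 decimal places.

T = 1 year.
No-arbitrage forward: 0.06855 × 1.103400 / 1.052200 = 0.07188564 AUD/ZAR.
Annualised premium = (F − S)/S × (1/T) = (0.07188564 − 0.06855)/0.06855 ÷ 1 = 4.87%.

+4.87%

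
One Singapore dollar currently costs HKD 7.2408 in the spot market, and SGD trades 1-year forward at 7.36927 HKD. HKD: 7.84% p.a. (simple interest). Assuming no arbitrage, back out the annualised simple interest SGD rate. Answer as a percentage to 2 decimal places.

5.96%

T = 1 year.
F/S = 7.36927/7.2408 = 1.0177425 = (growth of HKD) / (growth of SGD).
The HKD side grows by 1 + 0.0784×1 = 1.078400.
Hence g_SGD = 1.059600.
(1.059600 − 1)/T = 0.059600, i.e. 5.96%.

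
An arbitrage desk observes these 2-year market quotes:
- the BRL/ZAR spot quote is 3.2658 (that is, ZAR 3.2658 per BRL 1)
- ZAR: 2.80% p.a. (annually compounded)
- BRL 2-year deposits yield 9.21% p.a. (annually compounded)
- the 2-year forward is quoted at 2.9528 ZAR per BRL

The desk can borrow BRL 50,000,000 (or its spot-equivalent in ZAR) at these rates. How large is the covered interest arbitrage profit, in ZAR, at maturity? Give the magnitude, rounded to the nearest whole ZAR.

T = 2 years.
Keep in BRL, deliver into the forward: 50,000,000·1.19268241·2.9528 = ZAR 176,087,631.01.
Swap to ZAR now, deposit: 50,000,000·3.2658·1.056784 = ZAR 172,562,259.36.
The quoted forward overvalues BRL, so borrow ZAR, buy BRL at spot, deposit the BRL at 9.21%, and sell the proceeds forward at 2.9528.
Arbitrage profit = |176,087,631.01 − 172,562,259.36| = ZAR 3,525,372.

ZAR 3,525,372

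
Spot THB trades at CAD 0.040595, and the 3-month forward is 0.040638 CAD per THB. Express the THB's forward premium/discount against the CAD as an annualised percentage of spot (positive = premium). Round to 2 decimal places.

T = 3/12 years.
Period premium: (0.040638 − 0.040595)/0.040595 = 0.0010592.
Per annum: 0.0010592 / (3/12) = 0.004237 = 0.42%.

+0.42%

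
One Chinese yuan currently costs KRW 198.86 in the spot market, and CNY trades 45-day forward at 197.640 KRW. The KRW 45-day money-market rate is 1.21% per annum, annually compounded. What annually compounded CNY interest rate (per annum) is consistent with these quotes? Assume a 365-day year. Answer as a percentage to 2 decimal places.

6.39%

T = 45/365 years.
F/S = 197.64/198.86 = 0.9938650 = (growth of KRW) / (growth of CNY).
The KRW side grows by (1 + 0.0121)^(45/365) = 1.0014839.
Hence g_CNY = 1.0076659.
Annualise: 1.0076659^(365/45) − 1 = 0.063900 = 6.39%.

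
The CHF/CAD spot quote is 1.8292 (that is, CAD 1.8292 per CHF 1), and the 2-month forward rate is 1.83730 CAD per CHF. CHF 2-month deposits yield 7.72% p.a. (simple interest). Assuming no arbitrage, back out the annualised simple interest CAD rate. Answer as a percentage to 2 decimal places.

10.41%

T = 2/12 years.
F/S = 1.8373/1.8292 = 1.0044282 = (growth of CAD) / (growth of CHF).
CHF growth factor: 1 + 0.0772×2/12 = 1.0128667.
That pins the CAD growth at 1.0173519.
(1.0173519 − 1)/T = 0.104111, i.e. 10.41%.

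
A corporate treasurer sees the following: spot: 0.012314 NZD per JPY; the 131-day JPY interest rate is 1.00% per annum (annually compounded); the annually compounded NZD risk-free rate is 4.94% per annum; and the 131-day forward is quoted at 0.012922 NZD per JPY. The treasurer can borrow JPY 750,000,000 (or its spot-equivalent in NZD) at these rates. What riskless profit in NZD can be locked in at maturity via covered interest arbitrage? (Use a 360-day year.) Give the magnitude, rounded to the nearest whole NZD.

T = 131/360 years.
Route A — deposit JPY, sell forward: 750,000,000 × 1.003627378 × 0.012922 = NZD 9,726,654.73.
Route B — convert at spot, deposit NZD: 750,000,000 × 0.012314 × 1.017701042 = NZD 9,398,977.97.
The quoted forward overvalues JPY, so borrow NZD, buy JPY at spot, deposit the JPY at 1.00%, and sell the proceeds forward at 0.012922.
The gap between the two covered legs is NZD 327,677.

NZD 327,677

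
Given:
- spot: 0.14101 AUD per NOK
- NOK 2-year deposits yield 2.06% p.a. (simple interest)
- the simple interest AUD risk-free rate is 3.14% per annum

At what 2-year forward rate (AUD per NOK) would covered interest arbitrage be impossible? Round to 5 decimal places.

T = 2 years.
AUD growth factor: 1 + 0.0314×2 = 1.062800.
NOK growth factor: 1 + 0.0206×2 = 1.041200.
CIP: F = S · (grow AUD)/(grow NOK) = 0.14101 × 1.062800/1.041200 = 0.1439353 AUD per NOK.

0.14394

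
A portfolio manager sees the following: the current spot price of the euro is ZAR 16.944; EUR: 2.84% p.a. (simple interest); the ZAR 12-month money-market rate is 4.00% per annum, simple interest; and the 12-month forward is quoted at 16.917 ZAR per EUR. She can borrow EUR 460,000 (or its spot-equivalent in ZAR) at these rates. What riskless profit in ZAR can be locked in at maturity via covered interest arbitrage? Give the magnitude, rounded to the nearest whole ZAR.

T = 1 year.
Keep in EUR, deliver into the forward: 460,000·1.028400·16.917 = ZAR 8,002,823.69.
Swap to ZAR now, deposit: 460,000·16.944·1.040000 = ZAR 8,106,009.60.
The quoted forward undervalues EUR, so borrow EUR, convert to ZAR at spot, deposit the ZAR at 4.00%, and buy EUR forward at 16.917 to cover the loan.
Arbitrage profit = |8,002,823.69 − 8,106,009.60| = ZAR 103,186.

ZAR 103,186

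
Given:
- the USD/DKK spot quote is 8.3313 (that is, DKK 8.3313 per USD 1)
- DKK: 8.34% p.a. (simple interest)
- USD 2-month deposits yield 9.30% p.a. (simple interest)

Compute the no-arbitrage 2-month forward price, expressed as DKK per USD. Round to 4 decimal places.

8.3182

T = 2/12 years.
Growth of 1 DKK over T: 1 + 0.0834×2/12 = 1.013900.
USD growth factor: 1 + 0.0930×2/12 = 1.015500.
So F = 8.3313 × 1.013900 / 1.015500 = 8.318173 (DKK/USD).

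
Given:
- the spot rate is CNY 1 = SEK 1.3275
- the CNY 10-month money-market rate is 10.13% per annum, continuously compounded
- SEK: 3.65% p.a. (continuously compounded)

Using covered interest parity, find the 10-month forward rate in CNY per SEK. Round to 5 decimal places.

0.79509

T = 10/12 years.
SEK accumulates by e^(0.0365×10/12) = 1.030884.
CNY growth factor: e^(0.1013×10/12) = 1.0880822.
CIP: F = S · (grow SEK)/(grow CNY) = 1.3275 × 1.030884/1.0880822 = 1.257716 SEK per CNY.
Invert for CNY per SEK: 1 / 1.257716 = 0.79509.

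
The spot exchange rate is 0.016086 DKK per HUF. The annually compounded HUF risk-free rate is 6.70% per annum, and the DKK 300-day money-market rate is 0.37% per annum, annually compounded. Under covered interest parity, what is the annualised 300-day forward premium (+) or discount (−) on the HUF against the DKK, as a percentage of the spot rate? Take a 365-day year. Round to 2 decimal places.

-5.96%

T = 300/365 years.
CIP forward (DKK per HUF) = 0.016086 × 1.0030401/1.0547483 = 0.015297397.
Annualised premium = (F − S)/S × (1/T) = (0.015297397 − 0.016086)/0.016086 ÷ (300/365) = -5.96%.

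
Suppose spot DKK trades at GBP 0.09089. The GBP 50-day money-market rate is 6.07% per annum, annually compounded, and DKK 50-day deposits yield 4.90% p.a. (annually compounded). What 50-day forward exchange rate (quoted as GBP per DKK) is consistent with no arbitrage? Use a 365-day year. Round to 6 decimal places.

T = 50/365 years.
Growth of 1 GBP over T: (1 + 0.0607)^(50/365) = 1.0081051.
DKK growth factor: (1 + 0.0490)^(50/365) = 1.0065746.
CIP: F = S · (grow GBP)/(grow DKK) = 0.09089 × 1.0081051/1.0065746 = 0.09102820 GBP per DKK.

0.091028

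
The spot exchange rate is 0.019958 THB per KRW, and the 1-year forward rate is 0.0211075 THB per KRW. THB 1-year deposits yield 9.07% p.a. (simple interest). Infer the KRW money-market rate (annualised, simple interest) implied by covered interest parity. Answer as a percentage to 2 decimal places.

T = 1 year.
F/S = 0.0211075/0.019958 = 1.0575960 = (growth of THB) / (growth of KRW).
The THB side grows by 1 + 0.0907×1 = 1.090700.
That pins the KRW growth at 1.0313012.
r = (1.0313012 − 1)/1 = 0.031301 → 3.13%.

3.13%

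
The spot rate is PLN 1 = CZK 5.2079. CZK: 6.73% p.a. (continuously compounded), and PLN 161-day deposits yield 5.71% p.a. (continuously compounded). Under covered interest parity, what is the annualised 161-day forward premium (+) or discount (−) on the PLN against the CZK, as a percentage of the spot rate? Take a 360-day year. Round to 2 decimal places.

T = 161/360 years.
CIP forward (CZK per PLN) = 5.2079 × 1.0305556/1.0258652 = 5.2317113.
Annualised premium = (F − S)/S × (1/T) = (5.2317113 − 5.2079)/5.2079 ÷ (161/360) = 1.02%.

+1.02%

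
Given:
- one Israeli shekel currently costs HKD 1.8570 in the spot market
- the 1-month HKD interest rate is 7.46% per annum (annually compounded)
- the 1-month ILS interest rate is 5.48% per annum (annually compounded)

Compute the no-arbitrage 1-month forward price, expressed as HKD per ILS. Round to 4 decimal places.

1.8599

T = 1/12 years.
Growth of 1 HKD over T: (1 + 0.0746)^(1/12) = 1.0060137.
ILS growth factor: (1 + 0.0548)^(1/12) = 1.0044558.
So F = 1.857 × 1.0060137 / 1.0044558 = 1.859880 (HKD/ILS).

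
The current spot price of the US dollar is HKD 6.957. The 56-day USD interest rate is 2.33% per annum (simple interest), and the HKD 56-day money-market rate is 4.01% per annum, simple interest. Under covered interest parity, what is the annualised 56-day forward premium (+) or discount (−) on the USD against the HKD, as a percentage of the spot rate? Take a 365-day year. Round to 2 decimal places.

+1.67%

T = 56/365 years.
No-arbitrage forward: 6.957 × 1.0061523 / 1.0035748 = 6.974868 HKD/USD.
(F − S)/S ÷ T = (6.974868 − 6.957)/6.957/(56/365) = 0.016740 → 1.67%.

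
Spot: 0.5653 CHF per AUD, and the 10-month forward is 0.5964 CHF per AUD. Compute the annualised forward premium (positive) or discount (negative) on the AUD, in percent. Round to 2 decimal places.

T = 10/12 years.
AUD trades forward at +5.50150% vs spot over the period.
×(1/T) gives 6.60% p.a.

+6.60%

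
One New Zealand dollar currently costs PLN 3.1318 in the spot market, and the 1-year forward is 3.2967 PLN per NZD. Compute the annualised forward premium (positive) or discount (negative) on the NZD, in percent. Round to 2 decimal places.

+5.27%

T = 1 year.
NZD trades forward at +5.26534% vs spot over the period.
×(1/T) gives 5.27% p.a.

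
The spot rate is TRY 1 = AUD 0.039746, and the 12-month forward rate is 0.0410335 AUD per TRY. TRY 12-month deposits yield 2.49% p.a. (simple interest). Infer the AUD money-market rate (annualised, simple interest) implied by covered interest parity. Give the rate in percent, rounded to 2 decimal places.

T = 1 year.
F/S = 0.0410335/0.039746 = 1.0323932 = (growth of AUD) / (growth of TRY).
The TRY side grows by 1 + 0.0249×1 = 1.024900.
That pins the AUD growth at 1.0580998.
(1.0580998 − 1)/T = 0.058100, i.e. 5.81%.

5.81%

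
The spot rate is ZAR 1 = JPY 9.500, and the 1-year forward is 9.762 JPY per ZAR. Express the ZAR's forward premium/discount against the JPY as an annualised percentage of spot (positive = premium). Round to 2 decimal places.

+2.76%

T = 1 year.
ZAR trades forward at +2.75789% vs spot over the period.
Annualise by dividing by T: 0.0275789 / 1 = 0.027579 → 2.76%.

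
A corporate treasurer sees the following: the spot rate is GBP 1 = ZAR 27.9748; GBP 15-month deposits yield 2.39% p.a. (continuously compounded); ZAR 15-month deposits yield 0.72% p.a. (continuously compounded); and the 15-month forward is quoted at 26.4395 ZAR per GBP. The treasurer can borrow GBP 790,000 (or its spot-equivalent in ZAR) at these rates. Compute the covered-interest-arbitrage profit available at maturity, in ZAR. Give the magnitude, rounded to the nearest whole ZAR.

ZAR 779,266

T = 15/12 years.
Invest the GBP and cover forward: 790,000 × 1.0303257352 × 26.4395 = ZAR 21,520,624.85.
Convert at spot and invest in ZAR: 790,000 × 27.9748 × 1.0090406218 = ZAR 22,299,890.57.
The quoted forward undervalues GBP, so borrow GBP, convert to ZAR at spot, deposit the ZAR at 0.72%, and buy GBP forward at 26.4395 to cover the loan.
Profit = 22,299,890.57 − 21,520,624.85 = ZAR 779,266.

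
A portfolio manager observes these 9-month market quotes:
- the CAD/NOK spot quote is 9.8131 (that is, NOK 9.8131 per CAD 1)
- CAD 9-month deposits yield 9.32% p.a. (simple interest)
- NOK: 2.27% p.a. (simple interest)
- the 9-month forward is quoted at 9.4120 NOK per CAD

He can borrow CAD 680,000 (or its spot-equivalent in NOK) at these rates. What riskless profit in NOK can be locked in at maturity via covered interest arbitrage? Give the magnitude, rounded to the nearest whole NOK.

T = 9/12 years.
Invest the CAD and cover forward: 680,000 × 1.069900 × 9.4120 = NOK 6,847,531.18.
Convert at spot and invest in NOK: 680,000 × 9.8131 × 1.017025 = NOK 6,786,514.26.
The quoted forward overvalues CAD, so borrow NOK, buy CAD at spot, deposit the CAD at 9.32%, and sell the proceeds forward at 9.4120.
The gap between the two covered legs is NOK 61,017.

NOK 61,017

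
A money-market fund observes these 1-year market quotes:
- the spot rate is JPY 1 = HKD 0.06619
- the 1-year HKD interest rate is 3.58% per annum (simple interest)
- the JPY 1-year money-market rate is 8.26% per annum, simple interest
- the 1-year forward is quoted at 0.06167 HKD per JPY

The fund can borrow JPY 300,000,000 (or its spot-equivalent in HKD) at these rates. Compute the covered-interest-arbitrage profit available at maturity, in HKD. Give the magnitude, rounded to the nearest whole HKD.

HKD 538,698

T = 1 year.
Route A — deposit JPY, sell forward: 300,000,000 × 1.082600 × 0.06167 = HKD 20,029,182.60.
Route B — convert at spot, deposit HKD: 300,000,000 × 0.06619 × 1.035800 = HKD 20,567,880.60.
The quoted forward undervalues JPY, so borrow JPY, convert to HKD at spot, deposit the HKD at 3.58%, and buy JPY forward at 0.06167 to cover the loan.
The gap between the two covered legs is HKD 538,698.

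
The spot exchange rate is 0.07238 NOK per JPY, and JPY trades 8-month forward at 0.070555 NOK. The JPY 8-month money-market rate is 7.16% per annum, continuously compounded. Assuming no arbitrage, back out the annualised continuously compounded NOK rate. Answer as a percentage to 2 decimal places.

3.33%

T = 8/12 years.
CIP gives F = S · g_NOK/g_JPY, so g_NOK/g_JPY = 0.070555/0.07238 = 0.9747859.
The JPY side grows by e^(0.0716×8/12) = 1.0488909.
That pins the NOK growth at 1.0224441.
r = ln(1.0224441)/(8/12) = 0.033294 → 3.33%.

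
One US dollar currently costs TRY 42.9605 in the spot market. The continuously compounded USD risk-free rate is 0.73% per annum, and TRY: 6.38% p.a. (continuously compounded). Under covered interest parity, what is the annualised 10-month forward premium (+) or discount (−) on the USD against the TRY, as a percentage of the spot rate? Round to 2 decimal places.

+5.79%

T = 10/12 years.
CIP forward (TRY per USD) = 42.9605 × 1.0546054/1.0061019 = 45.0315970.
(F − S)/S ÷ T = (45.0315970 − 42.9605)/42.9605/(10/12) = 0.057851 → 5.79%.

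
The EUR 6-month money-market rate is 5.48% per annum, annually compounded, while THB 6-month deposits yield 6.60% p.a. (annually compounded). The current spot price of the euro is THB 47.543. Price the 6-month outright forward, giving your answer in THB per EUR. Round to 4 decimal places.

T = 6/12 years.
Growth of 1 THB over T: (1 + 0.0660)^(6/12) = 1.03247276.
EUR accumulates by (1 + 0.0548)^(6/12) = 1.02703457.
CIP: F = S · (grow THB)/(grow EUR) = 47.543 × 1.03247276/1.02703457 = 47.794742 THB per EUR.

47.7947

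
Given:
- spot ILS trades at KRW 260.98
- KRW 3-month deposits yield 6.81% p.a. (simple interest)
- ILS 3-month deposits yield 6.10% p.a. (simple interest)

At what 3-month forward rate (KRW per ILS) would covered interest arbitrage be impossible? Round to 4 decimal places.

261.4363

T = 3/12 years.
KRW accumulates by 1 + 0.0681×3/12 = 1.017025.
ILS growth factor: 1 + 0.0610×3/12 = 1.015250.
CIP: F = S · (grow KRW)/(grow ILS) = 260.98 × 1.017025/1.015250 = 261.436281 KRW per ILS.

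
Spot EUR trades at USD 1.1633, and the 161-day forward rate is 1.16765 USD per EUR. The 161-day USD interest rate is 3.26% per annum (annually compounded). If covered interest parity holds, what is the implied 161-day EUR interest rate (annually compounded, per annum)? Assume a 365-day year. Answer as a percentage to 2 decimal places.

2.39%

T = 161/365 years.
F/S = 1.16765/1.1633 = 1.0037394 = (growth of USD) / (growth of EUR).
The USD side grows by (1 + 0.0326)^(161/365) = 1.0142509.
So the EUR growth factor = 1.0104723.
Annualise: 1.0104723^(365/161) − 1 = 0.023899 = 2.39%.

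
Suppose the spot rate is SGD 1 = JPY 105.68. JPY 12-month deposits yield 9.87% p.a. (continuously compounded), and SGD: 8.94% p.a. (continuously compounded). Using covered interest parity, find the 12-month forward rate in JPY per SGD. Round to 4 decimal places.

T = 1 year.
JPY accumulates by e^(0.0987×1) = 1.103735129.
SGD accumulates by e^(0.0894×1) = 1.093517976.
CIP: F = S · (grow JPY)/(grow SGD) = 105.68 × 1.103735129/1.093517976 = 106.667408 JPY per SGD.

106.6674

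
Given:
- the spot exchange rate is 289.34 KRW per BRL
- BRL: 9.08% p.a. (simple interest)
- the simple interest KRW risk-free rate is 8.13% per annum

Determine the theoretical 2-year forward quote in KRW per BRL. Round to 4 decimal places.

284.6874

T = 2 years.
Growth of 1 KRW over T: 1 + 0.0813×2 = 1.162600.
Growth of 1 BRL over T: 1 + 0.0908×2 = 1.181600.
Forward (KRW per BRL) = 289.34 × 1.162600 / 1.181600 = 284.687444.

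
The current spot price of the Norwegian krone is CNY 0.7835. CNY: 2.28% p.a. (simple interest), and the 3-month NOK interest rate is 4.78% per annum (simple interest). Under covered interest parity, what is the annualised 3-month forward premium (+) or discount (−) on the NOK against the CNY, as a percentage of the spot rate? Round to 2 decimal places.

-2.47%

T = 3/12 years.
F = S · g_CNY/g_NOK = 0.7835 × 1.005700/1.011950 = 0.7786610.
(F − S)/S ÷ T = (0.7786610 − 0.7835)/0.7835/(3/12) = -0.024705 → -2.47%.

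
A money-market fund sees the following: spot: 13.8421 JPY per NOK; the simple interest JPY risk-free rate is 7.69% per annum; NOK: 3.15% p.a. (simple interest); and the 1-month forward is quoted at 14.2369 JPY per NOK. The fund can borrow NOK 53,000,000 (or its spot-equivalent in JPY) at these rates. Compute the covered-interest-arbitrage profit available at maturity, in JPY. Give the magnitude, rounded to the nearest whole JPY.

JPY 18,203,755

T = 1/12 years.
Keep in NOK, deliver into the forward: 53,000,000·1.002625·14.2369 = JPY 756,536,408.71.
Swap to JPY now, deposit: 53,000,000·13.8421·1.00640833333 = JPY 738,332,653.91.
The quoted forward overvalues NOK, so borrow JPY, buy NOK at spot, deposit the NOK at 3.15%, and sell the proceeds forward at 14.2369.
The gap between the two covered legs is JPY 18,203,755.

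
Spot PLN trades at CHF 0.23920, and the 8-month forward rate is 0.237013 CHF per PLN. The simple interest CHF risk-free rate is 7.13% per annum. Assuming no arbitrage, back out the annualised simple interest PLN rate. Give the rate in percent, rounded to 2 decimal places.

8.58%

T = 8/12 years.
By CIP, F/S equals the CHF-to-PLN growth ratio: 0.237013/0.2392 = 0.9908570.
The CHF side grows by 1 + 0.0713×8/12 = 1.0475333.
Hence g_PLN = 1.0571993.
r = (1.0571993 − 1)/(8/12) = 0.085799 → 8.58%.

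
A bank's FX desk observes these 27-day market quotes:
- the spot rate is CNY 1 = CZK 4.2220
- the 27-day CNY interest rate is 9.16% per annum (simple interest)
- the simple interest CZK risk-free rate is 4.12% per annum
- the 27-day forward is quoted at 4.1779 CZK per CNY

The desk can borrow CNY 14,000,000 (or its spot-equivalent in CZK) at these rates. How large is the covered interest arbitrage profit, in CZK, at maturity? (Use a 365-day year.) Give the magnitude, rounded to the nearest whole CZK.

T = 27/365 years.
Route A — deposit CNY, sell forward: 14,000,000 × 1.0067758904 × 4.1779 = CZK 58,886,925.90.
Route B — convert at spot, deposit CZK: 14,000,000 × 4.2220 × 1.0030476712 = CZK 59,288,141.75.
The quoted forward undervalues CNY, so borrow CNY, convert to CZK at spot, deposit the CZK at 4.12%, and buy CNY forward at 4.1779 to cover the loan.
The gap between the two covered legs is CZK 401,216.

CZK 401,216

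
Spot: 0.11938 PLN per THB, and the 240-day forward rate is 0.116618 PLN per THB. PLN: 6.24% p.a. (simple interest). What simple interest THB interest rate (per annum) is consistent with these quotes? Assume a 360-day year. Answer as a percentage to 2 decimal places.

T = 240/360 years.
F/S = 0.116618/0.11938 = 0.9768638 = (growth of PLN) / (growth of THB).
The PLN side grows by 1 + 0.0624×240/360 = 1.041600.
Hence g_THB = 1.0662694.
r = (1.0662694 − 1)/(240/360) = 0.099404 → 9.94%.

9.94%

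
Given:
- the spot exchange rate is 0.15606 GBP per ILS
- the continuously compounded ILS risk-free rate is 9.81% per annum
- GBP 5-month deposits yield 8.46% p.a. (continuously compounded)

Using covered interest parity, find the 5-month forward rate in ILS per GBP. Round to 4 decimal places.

6.4439

T = 5/12 years.
GBP growth factor: e^(0.0846×5/12) = 1.0358786.
ILS growth factor: e^(0.0981×5/12) = 1.0417219.
CIP: F = S · (grow GBP)/(grow ILS) = 0.15606 × 1.0358786/1.0417219 = 0.1551846 GBP per ILS.
Quoted the other way: 1/0.1551846 = 6.4439 ILS per GBP.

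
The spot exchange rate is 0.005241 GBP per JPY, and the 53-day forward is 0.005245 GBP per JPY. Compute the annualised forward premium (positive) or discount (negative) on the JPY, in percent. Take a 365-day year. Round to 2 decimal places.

T = 53/365 years.
Period premium: (0.005245 − 0.005241)/0.005241 = 0.0007632.
Per annum: 0.0007632 / (53/365) = 0.005256 = 0.53%.

+0.53%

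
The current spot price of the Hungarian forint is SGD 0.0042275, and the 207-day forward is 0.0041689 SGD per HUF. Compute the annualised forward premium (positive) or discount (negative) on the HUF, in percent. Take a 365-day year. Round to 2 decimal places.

T = 207/365 years.
Period premium: (0.0041689 − 0.0042275)/0.0042275 = -0.0138616.
×(1/T) gives -2.44% p.a.

-2.44%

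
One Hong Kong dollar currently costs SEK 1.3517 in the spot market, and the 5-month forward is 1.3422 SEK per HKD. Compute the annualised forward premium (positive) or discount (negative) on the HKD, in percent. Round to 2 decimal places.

-1.69%

T = 5/12 years.
Period premium: (1.3422 − 1.3517)/1.3517 = -0.0070282.
Per annum: -0.0070282 / (5/12) = -0.016868 = -1.69%.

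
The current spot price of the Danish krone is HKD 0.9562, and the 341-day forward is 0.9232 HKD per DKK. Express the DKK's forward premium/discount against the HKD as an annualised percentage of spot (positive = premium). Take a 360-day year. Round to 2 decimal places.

-3.64%

T = 341/360 years.
(F − S)/S = (0.9232 − 0.9562)/0.9562 = -0.0345116.
Per annum: -0.0345116 / (341/360) = -0.036435 = -3.64%.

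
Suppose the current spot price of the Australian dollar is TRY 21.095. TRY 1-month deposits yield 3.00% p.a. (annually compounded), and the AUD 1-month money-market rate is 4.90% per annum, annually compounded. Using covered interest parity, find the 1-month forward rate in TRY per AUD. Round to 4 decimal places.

T = 1/12 years.
TRY accumulates by (1 + 0.0300)^(1/12) = 1.00246627.
AUD growth factor: (1 + 0.0490)^(1/12) = 1.0039944.
So F = 21.095 × 1.00246627 / 1.0039944 = 21.062892 (TRY/AUD).

21.0629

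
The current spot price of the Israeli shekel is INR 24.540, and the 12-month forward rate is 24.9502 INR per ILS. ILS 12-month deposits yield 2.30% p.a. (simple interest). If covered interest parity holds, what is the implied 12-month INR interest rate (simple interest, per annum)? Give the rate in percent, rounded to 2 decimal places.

T = 1 year.
By CIP, F/S equals the INR-to-ILS growth ratio: 24.9502/24.54 = 1.0167156.
ILS growth factor: 1 + 0.0230×1 = 1.023000.
That pins the INR growth at 1.0401001.
r = (1.0401001 − 1)/1 = 0.040100 → 4.01%.

4.01%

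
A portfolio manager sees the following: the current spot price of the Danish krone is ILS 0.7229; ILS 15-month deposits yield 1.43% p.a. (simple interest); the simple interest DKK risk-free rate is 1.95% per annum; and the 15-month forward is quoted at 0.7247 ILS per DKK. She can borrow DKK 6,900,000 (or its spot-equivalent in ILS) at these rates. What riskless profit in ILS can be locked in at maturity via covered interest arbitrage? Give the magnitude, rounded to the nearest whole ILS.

ILS 45,145

T = 15/12 years.
Keep in DKK, deliver into the forward: 6,900,000·1.024375·0.7247 = ILS 5,122,315.48.
Swap to ILS now, deposit: 6,900,000·0.7229·1.017875 = ILS 5,077,170.68.
The quoted forward overvalues DKK, so borrow ILS, buy DKK at spot, deposit the DKK at 1.95%, and sell the proceeds forward at 0.7247.
The gap between the two covered legs is ILS 45,145.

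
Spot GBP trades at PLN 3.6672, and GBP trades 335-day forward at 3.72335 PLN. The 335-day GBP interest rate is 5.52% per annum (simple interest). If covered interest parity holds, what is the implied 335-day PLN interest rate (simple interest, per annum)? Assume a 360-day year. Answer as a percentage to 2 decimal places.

T = 335/360 years.
By CIP, F/S equals the PLN-to-GBP growth ratio: 3.72335/3.6672 = 1.0153114.
GBP growth factor: 1 + 0.0552×335/360 = 1.0513667.
That pins the PLN growth at 1.0674646.
(1.0674646 − 1)/T = 0.072499, i.e. 7.25%.

7.25%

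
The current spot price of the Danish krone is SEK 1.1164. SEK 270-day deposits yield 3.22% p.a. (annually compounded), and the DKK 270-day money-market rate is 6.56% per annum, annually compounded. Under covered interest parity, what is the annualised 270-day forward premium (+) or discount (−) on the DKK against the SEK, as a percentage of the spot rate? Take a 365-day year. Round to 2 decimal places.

T = 270/365 years.
F = S · g_SEK/g_DKK = 1.1164 × 1.0237207/1.0481228 = 1.0904083.
Annualised premium = (F − S)/S × (1/T) = (1.0904083 − 1.1164)/1.1164 ÷ (270/365) = -3.15%.

-3.15%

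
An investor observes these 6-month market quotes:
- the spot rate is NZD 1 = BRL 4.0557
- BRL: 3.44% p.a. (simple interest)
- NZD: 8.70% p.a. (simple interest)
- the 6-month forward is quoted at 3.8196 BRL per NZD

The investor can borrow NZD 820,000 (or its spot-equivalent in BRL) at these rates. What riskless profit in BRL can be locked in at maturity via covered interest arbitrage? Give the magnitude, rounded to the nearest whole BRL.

T = 6/12 years.
Route A — deposit NZD, sell forward: 820,000 × 1.043500 × 3.8196 = BRL 3,268,317.13.
Route B — convert at spot, deposit BRL: 820,000 × 4.0557 × 1.017200 = BRL 3,382,875.59.
The quoted forward undervalues NZD, so borrow NZD, convert to BRL at spot, deposit the BRL at 3.44%, and buy NZD forward at 3.8196 to cover the loan.
Profit = 3,382,875.59 − 3,268,317.13 = BRL 114,558.

BRL 114,558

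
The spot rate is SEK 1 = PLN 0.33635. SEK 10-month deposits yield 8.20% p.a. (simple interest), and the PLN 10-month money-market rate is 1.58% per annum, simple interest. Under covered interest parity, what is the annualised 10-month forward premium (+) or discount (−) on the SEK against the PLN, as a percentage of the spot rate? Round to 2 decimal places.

-6.20%

T = 10/12 years.
No-arbitrage forward: 0.33635 × 1.0131667 / 1.0683333 = 0.31898156 PLN/SEK.
(F − S)/S ÷ T = (0.31898156 − 0.33635)/0.33635/(10/12) = -0.061966 → -6.20%.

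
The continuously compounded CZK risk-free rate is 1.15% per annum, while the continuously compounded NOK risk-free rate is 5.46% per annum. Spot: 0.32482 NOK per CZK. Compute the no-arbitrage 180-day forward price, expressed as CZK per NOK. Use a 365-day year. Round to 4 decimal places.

3.0139

T = 180/365 years.
NOK accumulates by e^(0.0546×180/365) = 1.0272918.
CZK growth factor: e^(0.0115×180/365) = 1.0056873.
CIP: F = S · (grow NOK)/(grow CZK) = 0.32482 × 1.0272918/1.0056873 = 0.3317979 NOK per CZK.
Quoted the other way: 1/0.3317979 = 3.0139 CZK per NOK.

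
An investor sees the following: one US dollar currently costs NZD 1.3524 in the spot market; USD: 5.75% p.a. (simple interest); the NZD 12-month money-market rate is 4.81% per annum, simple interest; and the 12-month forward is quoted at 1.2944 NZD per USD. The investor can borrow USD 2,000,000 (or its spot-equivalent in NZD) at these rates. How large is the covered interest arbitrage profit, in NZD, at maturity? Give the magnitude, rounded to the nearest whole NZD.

NZD 97,245

T = 1 year.
Route A — deposit USD, sell forward: 2,000,000 × 1.057500 × 1.2944 = NZD 2,737,656.00.
Route B — convert at spot, deposit NZD: 2,000,000 × 1.3524 × 1.048100 = NZD 2,834,900.88.
The quoted forward undervalues USD, so borrow USD, convert to NZD at spot, deposit the NZD at 4.81%, and buy USD forward at 1.2944 to cover the loan.
Profit = 2,834,900.88 − 2,737,656.00 = NZD 97,245.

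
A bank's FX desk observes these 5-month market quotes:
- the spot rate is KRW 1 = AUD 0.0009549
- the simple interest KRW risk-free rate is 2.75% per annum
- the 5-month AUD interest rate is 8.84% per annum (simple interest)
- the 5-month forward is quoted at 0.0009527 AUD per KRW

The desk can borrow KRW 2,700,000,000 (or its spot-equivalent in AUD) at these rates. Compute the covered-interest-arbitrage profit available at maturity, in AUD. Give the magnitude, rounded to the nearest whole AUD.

AUD 71,431

T = 5/12 years.
Route A — deposit KRW, sell forward: 2,700,000,000 × 1.011458333 × 0.0009527 = AUD 2,601,764.16.
Route B — convert at spot, deposit AUD: 2,700,000,000 × 0.0009549 × 1.036833333 = AUD 2,673,194.80.
The quoted forward undervalues KRW, so borrow KRW, convert to AUD at spot, deposit the AUD at 8.84%, and buy KRW forward at 0.0009527 to cover the loan.
Profit = 2,673,194.80 − 2,601,764.16 = AUD 71,431.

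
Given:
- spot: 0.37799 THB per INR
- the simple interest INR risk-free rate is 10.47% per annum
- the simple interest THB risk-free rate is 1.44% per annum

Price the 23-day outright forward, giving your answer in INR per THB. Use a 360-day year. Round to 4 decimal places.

2.6608

T = 23/360 years.
THB accumulates by 1 + 0.0144×23/360 = 1.000920.
INR accumulates by 1 + 0.1047×23/360 = 1.0066892.
Forward (THB per INR) = 0.37799 × 1.000920 / 1.0066892 = 0.3758238.
Quoted the other way: 1/0.3758238 = 2.6608 INR per THB.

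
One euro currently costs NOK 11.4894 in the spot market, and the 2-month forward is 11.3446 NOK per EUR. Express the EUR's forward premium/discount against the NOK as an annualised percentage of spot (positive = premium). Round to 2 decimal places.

-7.56%

T = 2/12 years.
Period premium: (11.3446 − 11.4894)/11.4894 = -0.0126029.
Per annum: -0.0126029 / (2/12) = -0.075617 = -7.56%.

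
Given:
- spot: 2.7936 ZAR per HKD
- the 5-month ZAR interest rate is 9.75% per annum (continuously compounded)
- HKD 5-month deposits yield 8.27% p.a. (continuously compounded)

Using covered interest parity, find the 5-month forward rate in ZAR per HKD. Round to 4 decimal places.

T = 5/12 years.
Growth of 1 ZAR over T: e^(0.0975×5/12) = 1.0414615.
Growth of 1 HKD over T: e^(0.0827×5/12) = 1.0350589.
Forward (ZAR per HKD) = 2.7936 × 1.0414615 / 1.0350589 = 2.810880.

2.8109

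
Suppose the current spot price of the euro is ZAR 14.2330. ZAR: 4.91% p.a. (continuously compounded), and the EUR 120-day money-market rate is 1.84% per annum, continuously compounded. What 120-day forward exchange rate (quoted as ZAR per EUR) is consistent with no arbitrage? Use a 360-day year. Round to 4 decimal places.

T = 120/360 years.
Growth of 1 ZAR over T: e^(0.0491×120/360) = 1.01650133.
EUR growth factor: e^(0.0184×120/360) = 1.00615218.
CIP: F = S · (grow ZAR)/(grow EUR) = 14.233 × 1.01650133/1.00615218 = 14.379399 ZAR per EUR.

14.3794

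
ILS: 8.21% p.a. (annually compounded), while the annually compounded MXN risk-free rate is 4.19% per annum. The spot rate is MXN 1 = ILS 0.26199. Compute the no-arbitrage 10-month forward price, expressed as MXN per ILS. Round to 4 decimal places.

T = 10/12 years.
Growth of 1 ILS over T: (1 + 0.0821)^(10/12) = 1.0679629.
MXN growth factor: (1 + 0.0419)^(10/12) = 1.0347967.
CIP: F = S · (grow ILS)/(grow MXN) = 0.26199 × 1.0679629/1.0347967 = 0.2703870 ILS per MXN.
Invert for MXN per ILS: 1 / 0.2703870 = 3.6984.

3.6984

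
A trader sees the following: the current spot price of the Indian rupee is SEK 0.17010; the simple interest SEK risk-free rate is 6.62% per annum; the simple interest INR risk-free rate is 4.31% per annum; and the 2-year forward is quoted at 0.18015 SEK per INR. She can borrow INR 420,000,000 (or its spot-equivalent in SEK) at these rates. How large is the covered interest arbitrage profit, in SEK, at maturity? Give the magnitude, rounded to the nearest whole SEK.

SEK 1,284,230

T = 2 years.
Invest the INR and cover forward: 420,000,000 × 1.086200 × 0.18015 = SEK 82,185,150.60.
Convert at spot and invest in SEK: 420,000,000 × 0.17010 × 1.132400 = SEK 80,900,920.80.
The quoted forward overvalues INR, so borrow SEK, buy INR at spot, deposit the INR at 4.31%, and sell the proceeds forward at 0.18015.
Profit = 82,185,150.60 − 80,900,920.80 = SEK 1,284,230.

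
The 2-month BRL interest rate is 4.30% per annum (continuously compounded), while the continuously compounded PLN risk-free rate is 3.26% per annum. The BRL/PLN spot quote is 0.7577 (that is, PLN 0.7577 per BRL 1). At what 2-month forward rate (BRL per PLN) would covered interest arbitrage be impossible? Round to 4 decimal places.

1.3221

T = 2/12 years.
PLN accumulates by e^(0.0326×2/12) = 1.0054481.
Growth of 1 BRL over T: e^(0.0430×2/12) = 1.0071924.
CIP: F = S · (grow PLN)/(grow BRL) = 0.7577 × 1.0054481/1.0071924 = 0.7563878 PLN per BRL.
Invert for BRL per PLN: 1 / 0.7563878 = 1.3221.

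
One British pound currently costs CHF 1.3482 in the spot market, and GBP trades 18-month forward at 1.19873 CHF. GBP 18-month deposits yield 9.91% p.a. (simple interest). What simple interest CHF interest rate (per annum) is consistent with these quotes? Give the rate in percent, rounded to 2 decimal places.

1.42%

T = 18/12 years.
F/S = 1.19873/1.3482 = 0.8891337 = (growth of CHF) / (growth of GBP).
The GBP side grows by 1 + 0.0991×18/12 = 1.148650.
So the CHF growth factor = 1.0213034.
r = (1.0213034 − 1)/(18/12) = 0.014202 → 1.42%.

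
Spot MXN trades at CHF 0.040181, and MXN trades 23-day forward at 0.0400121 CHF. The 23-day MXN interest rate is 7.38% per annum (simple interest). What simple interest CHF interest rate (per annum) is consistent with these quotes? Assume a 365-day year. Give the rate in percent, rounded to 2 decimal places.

T = 23/365 years.
CIP gives F = S · g_CHF/g_MXN, so g_CHF/g_MXN = 0.0400121/0.040181 = 0.9957965.
MXN growth factor: 1 + 0.0738×23/365 = 1.0046504.
Hence g_CHF = 1.0004274.
(1.0004274 − 1)/T = 0.006783, i.e. 0.68%.

0.68%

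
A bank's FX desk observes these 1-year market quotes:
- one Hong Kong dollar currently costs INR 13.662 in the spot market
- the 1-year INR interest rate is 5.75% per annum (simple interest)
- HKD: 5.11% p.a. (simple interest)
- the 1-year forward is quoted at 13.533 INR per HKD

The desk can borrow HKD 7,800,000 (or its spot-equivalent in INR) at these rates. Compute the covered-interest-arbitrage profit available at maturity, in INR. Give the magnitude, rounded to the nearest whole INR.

INR 1,739,624

T = 1 year.
Invest the HKD and cover forward: 7,800,000 × 1.051100 × 13.533 = INR 110,951,383.14.
Convert at spot and invest in INR: 7,800,000 × 13.662 × 1.057500 = INR 112,691,007.00.
The quoted forward undervalues HKD, so borrow HKD, convert to INR at spot, deposit the INR at 5.75%, and buy HKD forward at 13.533 to cover the loan.
Profit = 112,691,007.00 − 110,951,383.14 = INR 1,739,624.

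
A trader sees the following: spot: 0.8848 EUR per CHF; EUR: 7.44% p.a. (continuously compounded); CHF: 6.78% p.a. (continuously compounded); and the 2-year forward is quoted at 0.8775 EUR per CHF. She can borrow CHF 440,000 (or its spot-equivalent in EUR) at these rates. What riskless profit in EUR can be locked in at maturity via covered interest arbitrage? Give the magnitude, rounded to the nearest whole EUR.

T = 2 years.
Route A — deposit CHF, sell forward: 440,000 × 1.14522371 × 0.8775 = EUR 442,170.87.
Route B — convert at spot, deposit EUR: 440,000 × 0.8848 × 1.16044088 = EUR 451,773.56.
The quoted forward undervalues CHF, so borrow CHF, convert to EUR at spot, deposit the EUR at 7.44%, and buy CHF forward at 0.8775 to cover the loan.
The gap between the two covered legs is EUR 9,603.

EUR 9,603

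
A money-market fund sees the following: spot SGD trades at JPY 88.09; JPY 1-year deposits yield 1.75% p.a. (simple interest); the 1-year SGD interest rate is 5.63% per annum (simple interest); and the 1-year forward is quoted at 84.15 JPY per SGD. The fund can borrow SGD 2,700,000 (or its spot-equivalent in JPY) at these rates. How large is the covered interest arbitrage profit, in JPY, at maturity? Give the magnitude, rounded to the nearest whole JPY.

T = 1 year.
Keep in SGD, deliver into the forward: 2,700,000·1.056300·84.15 = JPY 239,996,641.50.
Swap to JPY now, deposit: 2,700,000·88.09·1.017500 = JPY 242,005,252.50.
The quoted forward undervalues SGD, so borrow SGD, convert to JPY at spot, deposit the JPY at 1.75%, and buy SGD forward at 84.15 to cover the loan.
Profit = 242,005,252.50 − 239,996,641.50 = JPY 2,008,611.

JPY 2,008,611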